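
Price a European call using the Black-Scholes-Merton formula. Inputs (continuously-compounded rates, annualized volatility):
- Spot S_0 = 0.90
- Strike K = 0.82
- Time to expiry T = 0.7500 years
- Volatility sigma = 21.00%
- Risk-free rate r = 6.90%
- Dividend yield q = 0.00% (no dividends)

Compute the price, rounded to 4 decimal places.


d1 = (ln(S/K) + (r - q + 0.5*sigma^2) * T) / (sigma * sqrt(T)) = 0.88734845
d2 = d1 - sigma * sqrt(T) = 0.70548312
exp(-rT) = 0.94956623; exp(-qT) = 1.00000000
C = S_0 * exp(-qT) * N(d1) - K * exp(-rT) * N(d2)
N(d1) = 0.81255434; N(d2) = 0.75974518
C = 0.9000 * 1.00000000 * 0.81255434 - 0.8200 * 0.94956623 * 0.75974518 = 0.1397

Answer: Price = 0.1397


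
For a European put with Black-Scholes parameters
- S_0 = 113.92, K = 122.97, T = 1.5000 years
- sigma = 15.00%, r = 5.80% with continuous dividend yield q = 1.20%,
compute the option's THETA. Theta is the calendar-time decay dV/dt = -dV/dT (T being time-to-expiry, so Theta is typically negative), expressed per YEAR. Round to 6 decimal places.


d1 = 0.0513359949; d2 = -0.1323757358
phi(d1) = 0.3984169435; exp(-qT) = 0.9821610324; exp(-rT) = 0.9166770956
Theta = -S*exp(-qT)*phi(d1)*sigma/(2*sqrt(T)) + r*K*exp(-rT)*N(-d2) - q*S*exp(-qT)*N(-d1)
N(-d1) = 0.4795288930; N(-d2) = 0.5526564471; sqrt(T) = 1.2247448714
Term 1 = -113.9200 * 0.9821610324 * 0.3984169435 * 0.1500 / (2 * 1.2247448714) = -2.7298331849
Term 2 = 0.0580 * 122.9700 * 0.9166770956 * 0.5526564471 = 3.6132564564
Term 3 = -0.0120 * 113.9200 * 0.9821610324 * 0.4795288930 = -0.6438411071
Theta = -2.7298331849 + (3.6132564564) + (-0.6438411071) = 0.239582

Answer: Theta = 0.239582


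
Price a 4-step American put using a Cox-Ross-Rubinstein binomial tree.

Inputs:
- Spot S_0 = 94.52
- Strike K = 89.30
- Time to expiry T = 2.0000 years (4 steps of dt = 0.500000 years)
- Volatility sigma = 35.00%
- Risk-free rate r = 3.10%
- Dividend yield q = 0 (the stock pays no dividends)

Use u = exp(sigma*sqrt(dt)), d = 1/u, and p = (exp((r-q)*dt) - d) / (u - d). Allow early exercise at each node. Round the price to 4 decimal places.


dt = T/N = 0.500000
u = exp(sigma*sqrt(dt)) = 1.280803; d = 1/u = 0.780760
p = (exp((r-q)*dt) - d) / (u - d) = 0.469681
Discount per step: exp(-r*dt) = 0.984620
Stock lattice S(k, i) with i counting down-moves:
  k=0: S(0,0) = 94.5200
  k=1: S(1,0) = 121.0615; S(1,1) = 73.7974
  k=2: S(2,0) = 155.0560; S(2,1) = 94.5200; S(2,2) = 57.6181
  k=3: S(3,0) = 198.5962; S(3,1) = 121.0615; S(3,2) = 73.7974; S(3,3) = 44.9859
  k=4: S(4,0) = 254.3626; S(4,1) = 155.0560; S(4,2) = 94.5200; S(4,3) = 57.6181; S(4,4) = 35.1232
Terminal payoffs V(N, i) = max(K - S_T, 0):
  V(4,0) = 0.000000; V(4,1) = 0.000000; V(4,2) = 0.000000; V(4,3) = 31.681903; V(4,4) = 54.176797
Backward induction: V(k, i) = exp(-r*dt) * [p * V(k+1, i) + (1-p) * V(k+1, i+1)]; then take max(V_cont, immediate exercise) for American.
  V(3,0) = exp(-r*dt) * [p*0.000000 + (1-p)*0.000000] = 0.000000; exercise = 0.000000; V(3,0) = max -> 0.000000
  V(3,1) = exp(-r*dt) * [p*0.000000 + (1-p)*0.000000] = 0.000000; exercise = 0.000000; V(3,1) = max -> 0.000000
  V(3,2) = exp(-r*dt) * [p*0.000000 + (1-p)*31.681903] = 16.543104; exercise = 15.502557; V(3,2) = max -> 16.543104
  V(3,3) = exp(-r*dt) * [p*31.681903 + (1-p)*54.176797] = 42.940612; exercise = 44.314090; V(3,3) = max -> 44.314090
  V(2,0) = exp(-r*dt) * [p*0.000000 + (1-p)*0.000000] = 0.000000; exercise = 0.000000; V(2,0) = max -> 0.000000
  V(2,1) = exp(-r*dt) * [p*0.000000 + (1-p)*16.543104] = 8.638190; exercise = 0.000000; V(2,1) = max -> 8.638190
  V(2,2) = exp(-r*dt) * [p*16.543104 + (1-p)*44.314090] = 30.789633; exercise = 31.681903; V(2,2) = max -> 31.681903
  V(1,0) = exp(-r*dt) * [p*0.000000 + (1-p)*8.638190] = 4.510540; exercise = 0.000000; V(1,0) = max -> 4.510540
  V(1,1) = exp(-r*dt) * [p*8.638190 + (1-p)*31.681903] = 20.537895; exercise = 15.502557; V(1,1) = max -> 20.537895
  V(0,0) = exp(-r*dt) * [p*4.510540 + (1-p)*20.537895] = 12.810051; exercise = 0.000000; V(0,0) = max -> 12.810051

Answer: Price = V(0,0) = 12.8101


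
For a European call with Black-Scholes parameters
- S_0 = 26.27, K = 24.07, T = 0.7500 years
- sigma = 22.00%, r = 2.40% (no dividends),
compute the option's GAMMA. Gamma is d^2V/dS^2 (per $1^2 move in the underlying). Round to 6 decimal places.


Answer: Gamma = 0.064579

Derivation:
d1 = 0.6487913391; d2 = 0.4582657502
phi(d1) = 0.3232259599; exp(-qT) = 1.0000000000; exp(-rT) = 0.9821610324
Gamma = exp(-qT) * phi(d1) / (S * sigma * sqrt(T)) = 1.0000000000 * 0.3232259599 / (26.2700 * 0.2200 * 0.8660254038) = 0.064579


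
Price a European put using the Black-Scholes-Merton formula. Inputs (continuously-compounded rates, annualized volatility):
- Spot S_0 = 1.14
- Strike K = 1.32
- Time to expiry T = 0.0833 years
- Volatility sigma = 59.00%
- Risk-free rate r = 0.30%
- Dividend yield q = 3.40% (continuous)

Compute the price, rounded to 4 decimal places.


Answer: Price = 0.2047

Derivation:
d1 = (ln(S/K) + (r - q + 0.5*sigma^2) * T) / (sigma * sqrt(T)) = -0.79095629
d2 = d1 - sigma * sqrt(T) = -0.96124056
exp(-rT) = 0.99975013; exp(-qT) = 0.99717181
P = K * exp(-rT) * N(-d2) - S_0 * exp(-qT) * N(-d1)
N(-d1) = 0.78551525; N(-d2) = 0.83178439
P = 1.3200 * 0.99975013 * 0.83178439 - 1.1400 * 0.99717181 * 0.78551525 = 0.2047


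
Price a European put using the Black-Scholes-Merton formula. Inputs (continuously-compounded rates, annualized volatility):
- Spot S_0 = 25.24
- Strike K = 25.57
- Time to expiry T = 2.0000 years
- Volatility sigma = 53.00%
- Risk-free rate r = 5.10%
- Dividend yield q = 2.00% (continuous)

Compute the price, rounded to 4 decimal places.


Answer: Price = 6.3498

Derivation:
d1 = (ln(S/K) + (r - q + 0.5*sigma^2) * T) / (sigma * sqrt(T)) = 0.44015429
d2 = d1 - sigma * sqrt(T) = -0.30937890
exp(-rT) = 0.90302955; exp(-qT) = 0.96078944
P = K * exp(-rT) * N(-d2) - S_0 * exp(-qT) * N(-d1)
N(-d1) = 0.32991268; N(-d2) = 0.62148334
P = 25.5700 * 0.90302955 * 0.62148334 - 25.2400 * 0.96078944 * 0.32991268 = 6.3498


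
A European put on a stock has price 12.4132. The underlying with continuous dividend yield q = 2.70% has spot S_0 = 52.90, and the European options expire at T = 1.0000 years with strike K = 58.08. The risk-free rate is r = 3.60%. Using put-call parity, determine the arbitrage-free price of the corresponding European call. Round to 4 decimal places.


Put-call parity: C - P = S_0 * exp(-qT) - K * exp(-rT).
S_0 * exp(-qT) = 52.9000 * 0.97336124 = 51.49080968
K * exp(-rT) = 58.0800 * 0.96464029 = 56.02630825
C = P + S*exp(-qT) - K*exp(-rT)
C = 12.4132 + 51.49080968 - 56.02630825 = 7.8777

Answer: Call price = 7.8777


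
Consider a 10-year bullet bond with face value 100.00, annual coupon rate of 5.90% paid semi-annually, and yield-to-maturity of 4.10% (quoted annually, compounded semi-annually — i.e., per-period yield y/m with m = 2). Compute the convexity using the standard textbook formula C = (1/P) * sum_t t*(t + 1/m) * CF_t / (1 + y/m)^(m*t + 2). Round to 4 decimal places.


Answer: Convexity = 72.6163

Derivation:
Coupon per period c = face * coupon_rate / m = 2.950000
Periods per year m = 2; per-period yield y/m = 0.020500
Number of cashflows N = 20
Cashflows (t years, CF_t, discount factor 1/(1+y/m)^(m*t), PV):
  t = 0.5000: CF_t = 2.950000, DF = 0.979912, PV = 2.890740
  t = 1.0000: CF_t = 2.950000, DF = 0.960227, PV = 2.832670
  t = 1.5000: CF_t = 2.950000, DF = 0.940938, PV = 2.775767
  t = 2.0000: CF_t = 2.950000, DF = 0.922036, PV = 2.720007
  t = 2.5000: CF_t = 2.950000, DF = 0.903514, PV = 2.665367
  t = 3.0000: CF_t = 2.950000, DF = 0.885364, PV = 2.611824
  t = 3.5000: CF_t = 2.950000, DF = 0.867579, PV = 2.559357
  t = 4.0000: CF_t = 2.950000, DF = 0.850151, PV = 2.507945
  t = 4.5000: CF_t = 2.950000, DF = 0.833073, PV = 2.457565
  t = 5.0000: CF_t = 2.950000, DF = 0.816338, PV = 2.408197
  t = 5.5000: CF_t = 2.950000, DF = 0.799939, PV = 2.359820
  t = 6.0000: CF_t = 2.950000, DF = 0.783870, PV = 2.312416
  t = 6.5000: CF_t = 2.950000, DF = 0.768123, PV = 2.265963
  t = 7.0000: CF_t = 2.950000, DF = 0.752693, PV = 2.220444
  t = 7.5000: CF_t = 2.950000, DF = 0.737573, PV = 2.175840
  t = 8.0000: CF_t = 2.950000, DF = 0.722756, PV = 2.132131
  t = 8.5000: CF_t = 2.950000, DF = 0.708237, PV = 2.089300
  t = 9.0000: CF_t = 2.950000, DF = 0.694010, PV = 2.047330
  t = 9.5000: CF_t = 2.950000, DF = 0.680069, PV = 2.006203
  t = 10.0000: CF_t = 102.950000, DF = 0.666407, PV = 68.606643
Price P = sum_t PV_t = 114.645528
Convexity numerator sum_t t*(t + 1/m) * CF_t / (1+y/m)^(m*t + 2):
  t = 0.5000: term = 1.387883
  t = 1.0000: term = 4.080010
  t = 1.5000: term = 7.996100
  t = 2.0000: term = 13.059122
  t = 2.5000: term = 19.195181
  t = 3.0000: term = 26.333419
  t = 3.5000: term = 34.405904
  t = 4.0000: term = 43.347537
  t = 4.5000: term = 53.095955
  t = 5.0000: term = 63.591431
  t = 5.5000: term = 74.776793
  t = 6.0000: term = 86.597329
  t = 6.5000: term = 99.000703
  t = 7.0000: term = 111.936874
  t = 7.5000: term = 125.358017
  t = 8.0000: term = 139.218441
  t = 8.5000: term = 153.474518
  t = 9.0000: term = 168.084610
  t = 9.5000: term = 183.008993
  t = 10.0000: term = 6917.185953
Convexity = (1/P) * sum = 8325.134773 / 114.645528 = 72.616306


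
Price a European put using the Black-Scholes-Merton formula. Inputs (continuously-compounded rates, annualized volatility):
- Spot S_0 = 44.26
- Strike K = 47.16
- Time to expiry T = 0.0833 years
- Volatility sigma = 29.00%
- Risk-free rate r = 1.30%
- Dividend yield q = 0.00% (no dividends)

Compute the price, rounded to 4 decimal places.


d1 = (ln(S/K) + (r - q + 0.5*sigma^2) * T) / (sigma * sqrt(T)) = -0.70346175
d2 = d1 - sigma * sqrt(T) = -0.78716079
exp(-rT) = 0.99891769; exp(-qT) = 1.00000000
P = K * exp(-rT) * N(-d2) - S_0 * exp(-qT) * N(-d1)
N(-d1) = 0.75911598; N(-d2) = 0.78440613
P = 47.1600 * 0.99891769 * 0.78440613 - 44.2600 * 1.00000000 * 0.75911598 = 3.3541

Answer: Price = 3.3541


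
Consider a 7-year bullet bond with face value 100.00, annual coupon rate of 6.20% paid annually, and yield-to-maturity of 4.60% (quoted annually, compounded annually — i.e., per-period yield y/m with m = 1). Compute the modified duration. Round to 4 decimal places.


Answer: Modified duration = 5.6807

Derivation:
Coupon per period c = face * coupon_rate / m = 6.200000
Periods per year m = 1; per-period yield y/m = 0.046000
Number of cashflows N = 7
Cashflows (t years, CF_t, discount factor 1/(1+y/m)^(m*t), PV):
  t = 1.0000: CF_t = 6.200000, DF = 0.956023, PV = 5.927342
  t = 2.0000: CF_t = 6.200000, DF = 0.913980, PV = 5.666675
  t = 3.0000: CF_t = 6.200000, DF = 0.873786, PV = 5.417472
  t = 4.0000: CF_t = 6.200000, DF = 0.835359, PV = 5.179227
  t = 5.0000: CF_t = 6.200000, DF = 0.798623, PV = 4.951460
  t = 6.0000: CF_t = 6.200000, DF = 0.763501, PV = 4.733709
  t = 7.0000: CF_t = 106.200000, DF = 0.729925, PV = 77.518030
Price P = sum_t PV_t = 109.393915
First compute Macaulay numerator sum_t t * PV_t:
  t * PV_t at t = 1.0000: 5.927342
  t * PV_t at t = 2.0000: 11.333350
  t * PV_t at t = 3.0000: 16.252415
  t * PV_t at t = 4.0000: 20.716908
  t * PV_t at t = 5.0000: 24.757300
  t * PV_t at t = 6.0000: 28.402256
  t * PV_t at t = 7.0000: 542.626207
Macaulay duration D = 650.015778 / 109.393915 = 5.941974
Modified duration = D / (1 + y/m) = 5.941974 / (1 + 0.046000) = 5.680663


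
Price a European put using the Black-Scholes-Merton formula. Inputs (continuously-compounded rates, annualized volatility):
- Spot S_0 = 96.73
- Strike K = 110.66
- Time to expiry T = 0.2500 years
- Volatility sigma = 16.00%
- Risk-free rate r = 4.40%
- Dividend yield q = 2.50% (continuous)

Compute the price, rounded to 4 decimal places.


d1 = (ln(S/K) + (r - q + 0.5*sigma^2) * T) / (sigma * sqrt(T)) = -1.58236057
d2 = d1 - sigma * sqrt(T) = -1.66236057
exp(-rT) = 0.98906028; exp(-qT) = 0.99376949
P = K * exp(-rT) * N(-d2) - S_0 * exp(-qT) * N(-d1)
N(-d1) = 0.94321636; N(-d2) = 0.95177975
P = 110.6600 * 0.98906028 * 0.95177975 - 96.7300 * 0.99376949 * 0.94321636 = 13.5029

Answer: Price = 13.5029


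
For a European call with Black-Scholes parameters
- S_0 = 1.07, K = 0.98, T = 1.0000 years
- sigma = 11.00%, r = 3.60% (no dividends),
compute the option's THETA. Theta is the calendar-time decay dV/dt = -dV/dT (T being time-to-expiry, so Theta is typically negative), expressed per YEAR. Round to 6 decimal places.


Answer: Theta = -0.040886

Derivation:
d1 = 1.1810123254; d2 = 1.0710123254
phi(d1) = 0.1986256087; exp(-qT) = 1.0000000000; exp(-rT) = 0.9646402935
Theta = -S*exp(-qT)*phi(d1)*sigma/(2*sqrt(T)) - r*K*exp(-rT)*N(d2) + q*S*exp(-qT)*N(d1)
N(d1) = 0.8812010865; N(d2) = 0.8579180561; sqrt(T) = 1.0000000000
Term 1 = -1.0700 * 1.0000000000 * 0.1986256087 * 0.1100 / (2 * 1.0000000000) = -0.0116891171
Term 2 = -0.0360 * 0.9800 * 0.9646402935 * 0.8579180561 = -0.0291971044
Term 3 = 0 (no dividend yield, q = 0)
Theta = -0.0116891171 + (-0.0291971044) + (0.0000000000) = -0.040886


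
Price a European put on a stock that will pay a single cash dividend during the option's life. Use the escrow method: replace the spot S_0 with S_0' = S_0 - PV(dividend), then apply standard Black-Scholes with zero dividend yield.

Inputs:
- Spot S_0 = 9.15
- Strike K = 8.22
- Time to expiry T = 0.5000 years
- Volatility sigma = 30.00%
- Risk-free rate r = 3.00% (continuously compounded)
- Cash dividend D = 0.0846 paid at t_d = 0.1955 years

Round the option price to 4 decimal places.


PV(D) = D * exp(-r * t_d) = 0.0846 * 0.99415217 = 0.08410527
S_0' = S_0 - PV(D) = 9.1500 - 0.08410527 = 9.06589473
d1 = (ln(S_0'/K) + (r + sigma^2/2)*T) / (sigma*sqrt(T)) = 0.63851427
d2 = d1 - sigma*sqrt(T) = 0.42638224
exp(-rT) = 0.98511194
N(-d1) = 0.26156948; N(-d2) = 0.33491467
P = K * exp(-rT) * N(-d2) - S_0' * N(-d1) = 8.2200 * 0.98511194 * 0.33491467 - 9.06589473 * 0.26156948 = 0.3407

Answer: Price = 0.3407


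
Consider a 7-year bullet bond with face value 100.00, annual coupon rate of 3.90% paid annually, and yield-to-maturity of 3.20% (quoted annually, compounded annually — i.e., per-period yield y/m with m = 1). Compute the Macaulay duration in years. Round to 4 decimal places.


Answer: Macaulay duration = 6.2774 years

Derivation:
Coupon per period c = face * coupon_rate / m = 3.900000
Periods per year m = 1; per-period yield y/m = 0.032000
Number of cashflows N = 7
Cashflows (t years, CF_t, discount factor 1/(1+y/m)^(m*t), PV):
  t = 1.0000: CF_t = 3.900000, DF = 0.968992, PV = 3.779070
  t = 2.0000: CF_t = 3.900000, DF = 0.938946, PV = 3.661889
  t = 3.0000: CF_t = 3.900000, DF = 0.909831, PV = 3.548342
  t = 4.0000: CF_t = 3.900000, DF = 0.881620, PV = 3.438316
  t = 5.0000: CF_t = 3.900000, DF = 0.854283, PV = 3.331702
  t = 6.0000: CF_t = 3.900000, DF = 0.827793, PV = 3.228393
  t = 7.0000: CF_t = 103.900000, DF = 0.802125, PV = 83.340800
Price P = sum_t PV_t = 104.328513
Macaulay numerator sum_t t * PV_t:
  t * PV_t at t = 1.0000: 3.779070
  t * PV_t at t = 2.0000: 7.323779
  t * PV_t at t = 3.0000: 10.645027
  t * PV_t at t = 4.0000: 13.753265
  t * PV_t at t = 5.0000: 16.658509
  t * PV_t at t = 6.0000: 19.370359
  t * PV_t at t = 7.0000: 583.385602
Macaulay duration D = (sum_t t * PV_t) / P = 654.915610 / 104.328513 = 6.277436


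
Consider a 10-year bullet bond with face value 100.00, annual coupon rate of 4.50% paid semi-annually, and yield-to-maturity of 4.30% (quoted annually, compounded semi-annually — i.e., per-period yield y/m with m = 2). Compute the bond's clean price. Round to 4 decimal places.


Answer: Price = 101.6117

Derivation:
Coupon per period c = face * coupon_rate / m = 2.250000
Periods per year m = 2; per-period yield y/m = 0.021500
Number of cashflows N = 20
Cashflows (t years, CF_t, discount factor 1/(1+y/m)^(m*t), PV):
  t = 0.5000: CF_t = 2.250000, DF = 0.978953, PV = 2.202643
  t = 1.0000: CF_t = 2.250000, DF = 0.958348, PV = 2.156283
  t = 1.5000: CF_t = 2.250000, DF = 0.938177, PV = 2.110899
  t = 2.0000: CF_t = 2.250000, DF = 0.918431, PV = 2.066470
  t = 2.5000: CF_t = 2.250000, DF = 0.899100, PV = 2.022976
  t = 3.0000: CF_t = 2.250000, DF = 0.880177, PV = 1.980397
  t = 3.5000: CF_t = 2.250000, DF = 0.861651, PV = 1.938715
  t = 4.0000: CF_t = 2.250000, DF = 0.843515, PV = 1.897910
  t = 4.5000: CF_t = 2.250000, DF = 0.825762, PV = 1.857964
  t = 5.0000: CF_t = 2.250000, DF = 0.808381, PV = 1.818858
  t = 5.5000: CF_t = 2.250000, DF = 0.791367, PV = 1.780576
  t = 6.0000: CF_t = 2.250000, DF = 0.774711, PV = 1.743099
  t = 6.5000: CF_t = 2.250000, DF = 0.758405, PV = 1.706411
  t = 7.0000: CF_t = 2.250000, DF = 0.742442, PV = 1.670496
  t = 7.5000: CF_t = 2.250000, DF = 0.726816, PV = 1.635336
  t = 8.0000: CF_t = 2.250000, DF = 0.711518, PV = 1.600916
  t = 8.5000: CF_t = 2.250000, DF = 0.696543, PV = 1.567221
  t = 9.0000: CF_t = 2.250000, DF = 0.681882, PV = 1.534235
  t = 9.5000: CF_t = 2.250000, DF = 0.667530, PV = 1.501943
  t = 10.0000: CF_t = 102.250000, DF = 0.653480, PV = 66.818373
Price P = sum_t PV_t = 101.611719


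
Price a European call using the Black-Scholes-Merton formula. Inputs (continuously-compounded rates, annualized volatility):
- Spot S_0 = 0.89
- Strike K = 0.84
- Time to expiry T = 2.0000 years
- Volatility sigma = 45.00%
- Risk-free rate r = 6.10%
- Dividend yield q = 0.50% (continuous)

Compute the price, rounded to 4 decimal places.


d1 = (ln(S/K) + (r - q + 0.5*sigma^2) * T) / (sigma * sqrt(T)) = 0.58504376
d2 = d1 - sigma * sqrt(T) = -0.05135234
exp(-rT) = 0.88514837; exp(-qT) = 0.99004983
C = S_0 * exp(-qT) * N(d1) - K * exp(-rT) * N(d2)
N(d1) = 0.72074085; N(d2) = 0.47952238
C = 0.8900 * 0.99004983 * 0.72074085 - 0.8400 * 0.88514837 * 0.47952238 = 0.2785

Answer: Price = 0.2785


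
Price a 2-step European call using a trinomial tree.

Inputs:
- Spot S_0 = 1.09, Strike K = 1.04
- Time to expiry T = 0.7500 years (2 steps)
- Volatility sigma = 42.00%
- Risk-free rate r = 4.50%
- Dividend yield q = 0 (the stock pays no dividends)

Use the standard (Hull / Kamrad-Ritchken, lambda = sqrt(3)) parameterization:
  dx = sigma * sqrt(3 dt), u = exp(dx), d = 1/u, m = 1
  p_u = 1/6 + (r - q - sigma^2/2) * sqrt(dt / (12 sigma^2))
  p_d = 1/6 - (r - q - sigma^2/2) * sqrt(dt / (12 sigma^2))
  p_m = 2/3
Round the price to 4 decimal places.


dt = T/N = 0.375000; dx = sigma*sqrt(3*dt) = 0.445477
u = exp(dx) = 1.561235; d = 1/u = 0.640519
p_u = 0.148484, p_m = 0.666667, p_d = 0.184849
Discount per step: exp(-r*dt) = 0.983267
Stock lattice S(k, j) with j the centered position index:
  k=0: S(0,+0) = 1.0900
  k=1: S(1,-1) = 0.6982; S(1,+0) = 1.0900; S(1,+1) = 1.7017
  k=2: S(2,-2) = 0.4472; S(2,-1) = 0.6982; S(2,+0) = 1.0900; S(2,+1) = 1.7017; S(2,+2) = 2.6568
Terminal payoffs V(N, j) = max(S_T - K, 0):
  V(2,-2) = 0.000000; V(2,-1) = 0.000000; V(2,+0) = 0.050000; V(2,+1) = 0.661746; V(2,+2) = 1.616826
Backward induction: V(k, j) = exp(-r*dt) * [p_u * V(k+1, j+1) + p_m * V(k+1, j) + p_d * V(k+1, j-1)]
  V(1,-1) = exp(-r*dt) * [p_u*0.050000 + p_m*0.000000 + p_d*0.000000] = 0.007300
  V(1,+0) = exp(-r*dt) * [p_u*0.661746 + p_m*0.050000 + p_d*0.000000] = 0.129390
  V(1,+1) = exp(-r*dt) * [p_u*1.616826 + p_m*0.661746 + p_d*0.050000] = 0.678925
  V(0,+0) = exp(-r*dt) * [p_u*0.678925 + p_m*0.129390 + p_d*0.007300] = 0.185266

Answer: Price = V(0,0) = 0.1853


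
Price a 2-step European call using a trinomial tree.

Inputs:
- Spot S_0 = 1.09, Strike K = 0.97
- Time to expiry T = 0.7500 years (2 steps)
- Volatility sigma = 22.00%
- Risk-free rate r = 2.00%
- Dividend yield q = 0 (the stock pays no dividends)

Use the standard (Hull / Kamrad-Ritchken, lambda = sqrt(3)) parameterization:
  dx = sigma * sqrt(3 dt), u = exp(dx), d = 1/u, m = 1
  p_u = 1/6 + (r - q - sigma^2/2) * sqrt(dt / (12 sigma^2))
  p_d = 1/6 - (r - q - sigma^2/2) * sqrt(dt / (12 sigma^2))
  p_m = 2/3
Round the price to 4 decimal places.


dt = T/N = 0.375000; dx = sigma*sqrt(3*dt) = 0.233345
u = exp(dx) = 1.262817; d = 1/u = 0.791880
p_u = 0.163292, p_m = 0.666667, p_d = 0.170041
Discount per step: exp(-r*dt) = 0.992528
Stock lattice S(k, j) with j the centered position index:
  k=0: S(0,+0) = 1.0900
  k=1: S(1,-1) = 0.8631; S(1,+0) = 1.0900; S(1,+1) = 1.3765
  k=2: S(2,-2) = 0.6835; S(2,-1) = 0.8631; S(2,+0) = 1.0900; S(2,+1) = 1.3765; S(2,+2) = 1.7382
Terminal payoffs V(N, j) = max(S_T - K, 0):
  V(2,-2) = 0.000000; V(2,-1) = 0.000000; V(2,+0) = 0.120000; V(2,+1) = 0.406471; V(2,+2) = 0.768231
Backward induction: V(k, j) = exp(-r*dt) * [p_u * V(k+1, j+1) + p_m * V(k+1, j) + p_d * V(k+1, j-1)]
  V(1,-1) = exp(-r*dt) * [p_u*0.120000 + p_m*0.000000 + p_d*0.000000] = 0.019449
  V(1,+0) = exp(-r*dt) * [p_u*0.406471 + p_m*0.120000 + p_d*0.000000] = 0.145280
  V(1,+1) = exp(-r*dt) * [p_u*0.768231 + p_m*0.406471 + p_d*0.120000] = 0.413717
  V(0,+0) = exp(-r*dt) * [p_u*0.413717 + p_m*0.145280 + p_d*0.019449] = 0.166464

Answer: Price = V(0,0) = 0.1665


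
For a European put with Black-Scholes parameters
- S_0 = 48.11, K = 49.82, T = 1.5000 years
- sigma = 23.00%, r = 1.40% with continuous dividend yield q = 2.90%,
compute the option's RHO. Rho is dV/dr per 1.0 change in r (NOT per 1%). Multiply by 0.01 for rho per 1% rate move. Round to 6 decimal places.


Answer: Rho = -46.455951

Derivation:
d1 = -0.0630173983; d2 = -0.3447087187
phi(d1) = 0.3981509280; exp(-qT) = 0.9574325541; exp(-rT) = 0.9792189646
N(-d2) = 0.6348433186
Rho = -K*T*exp(-rT)*N(-d2) = -49.8200 * 1.5000 * 0.9792189646 * 0.6348433186 = -46.455951


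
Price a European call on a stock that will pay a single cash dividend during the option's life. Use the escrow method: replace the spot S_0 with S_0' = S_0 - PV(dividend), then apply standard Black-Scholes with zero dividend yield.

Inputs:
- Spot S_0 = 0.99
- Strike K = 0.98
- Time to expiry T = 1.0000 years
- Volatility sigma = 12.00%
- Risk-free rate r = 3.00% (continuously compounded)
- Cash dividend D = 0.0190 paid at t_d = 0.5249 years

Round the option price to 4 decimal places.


PV(D) = D * exp(-r * t_d) = 0.0190 * 0.98437634 = 0.01870315
S_0' = S_0 - PV(D) = 0.9900 - 0.01870315 = 0.97129685
d1 = (ln(S_0'/K) + (r + sigma^2/2)*T) / (sigma*sqrt(T)) = 0.23566304
d2 = d1 - sigma*sqrt(T) = 0.11566304
exp(-rT) = 0.97044553
N(d1) = 0.59315293; N(d2) = 0.54604020
C = S_0' * N(d1) - K * exp(-rT) * N(d2) = 0.97129685 * 0.59315293 - 0.9800 * 0.97044553 * 0.54604020 = 0.0568

Answer: Price = 0.0568


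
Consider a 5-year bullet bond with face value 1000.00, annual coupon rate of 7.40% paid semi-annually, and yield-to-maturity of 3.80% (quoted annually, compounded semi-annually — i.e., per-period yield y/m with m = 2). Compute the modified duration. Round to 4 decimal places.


Answer: Modified duration = 4.2503

Derivation:
Coupon per period c = face * coupon_rate / m = 37.000000
Periods per year m = 2; per-period yield y/m = 0.019000
Number of cashflows N = 10
Cashflows (t years, CF_t, discount factor 1/(1+y/m)^(m*t), PV):
  t = 0.5000: CF_t = 37.000000, DF = 0.981354, PV = 36.310108
  t = 1.0000: CF_t = 37.000000, DF = 0.963056, PV = 35.633079
  t = 1.5000: CF_t = 37.000000, DF = 0.945099, PV = 34.968675
  t = 2.0000: CF_t = 37.000000, DF = 0.927477, PV = 34.316658
  t = 2.5000: CF_t = 37.000000, DF = 0.910184, PV = 33.676799
  t = 3.0000: CF_t = 37.000000, DF = 0.893213, PV = 33.048870
  t = 3.5000: CF_t = 37.000000, DF = 0.876558, PV = 32.432650
  t = 4.0000: CF_t = 37.000000, DF = 0.860214, PV = 31.827920
  t = 4.5000: CF_t = 37.000000, DF = 0.844175, PV = 31.234465
  t = 5.0000: CF_t = 1037.000000, DF = 0.828434, PV = 859.086543
Price P = sum_t PV_t = 1162.535767
First compute Macaulay numerator sum_t t * PV_t:
  t * PV_t at t = 0.5000: 18.155054
  t * PV_t at t = 1.0000: 35.633079
  t * PV_t at t = 1.5000: 52.453012
  t * PV_t at t = 2.0000: 68.633316
  t * PV_t at t = 2.5000: 84.191997
  t * PV_t at t = 3.0000: 99.146611
  t * PV_t at t = 3.5000: 113.514275
  t * PV_t at t = 4.0000: 127.311678
  t * PV_t at t = 4.5000: 140.555091
  t * PV_t at t = 5.0000: 4295.432717
Macaulay duration D = 5035.026832 / 1162.535767 = 4.331073
Modified duration = D / (1 + y/m) = 4.331073 / (1 + 0.019000) = 4.250317


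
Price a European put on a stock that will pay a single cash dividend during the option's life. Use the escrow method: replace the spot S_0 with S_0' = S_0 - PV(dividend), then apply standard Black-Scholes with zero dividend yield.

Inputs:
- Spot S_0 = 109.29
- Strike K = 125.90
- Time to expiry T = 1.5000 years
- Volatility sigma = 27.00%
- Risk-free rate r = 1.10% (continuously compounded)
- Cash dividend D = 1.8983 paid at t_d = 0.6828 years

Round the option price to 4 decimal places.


Answer: Price = 24.7715

Derivation:
PV(D) = D * exp(-r * t_d) = 1.8983 * 0.99251734 = 1.88409566
S_0' = S_0 - PV(D) = 109.2900 - 1.88409566 = 107.40590434
d1 = (ln(S_0'/K) + (r + sigma^2/2)*T) / (sigma*sqrt(T)) = -0.26520349
d2 = d1 - sigma*sqrt(T) = -0.59588460
exp(-rT) = 0.98363538
N(-d1) = 0.60457365; N(-d2) = 0.72437384
P = K * exp(-rT) * N(-d2) - S_0' * N(-d1) = 125.9000 * 0.98363538 * 0.72437384 - 107.40590434 * 0.60457365 = 24.7715


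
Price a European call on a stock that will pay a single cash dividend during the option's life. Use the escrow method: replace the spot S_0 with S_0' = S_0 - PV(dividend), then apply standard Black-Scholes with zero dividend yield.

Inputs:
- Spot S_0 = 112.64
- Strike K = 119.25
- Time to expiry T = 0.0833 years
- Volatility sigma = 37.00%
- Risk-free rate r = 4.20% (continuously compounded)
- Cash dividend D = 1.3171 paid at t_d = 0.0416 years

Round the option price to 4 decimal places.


Answer: Price = 2.0327

Derivation:
PV(D) = D * exp(-r * t_d) = 1.3171 * 0.99825433 = 1.31480077
S_0' = S_0 - PV(D) = 112.6400 - 1.31480077 = 111.32519923
d1 = (ln(S_0'/K) + (r + sigma^2/2)*T) / (sigma*sqrt(T)) = -0.55779452
d2 = d1 - sigma*sqrt(T) = -0.66458295
exp(-rT) = 0.99650751
N(d1) = 0.28849235; N(d2) = 0.25315864
C = S_0' * N(d1) - K * exp(-rT) * N(d2) = 111.32519923 * 0.28849235 - 119.2500 * 0.99650751 * 0.25315864 = 2.0327


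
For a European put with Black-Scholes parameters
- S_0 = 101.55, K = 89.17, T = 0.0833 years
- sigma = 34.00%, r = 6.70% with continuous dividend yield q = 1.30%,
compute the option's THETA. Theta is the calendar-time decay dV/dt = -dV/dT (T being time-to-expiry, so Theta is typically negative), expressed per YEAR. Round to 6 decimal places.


Answer: Theta = -8.249800

Derivation:
d1 = 1.4197461544; d2 = 1.3216162405
phi(d1) = 0.1456166050; exp(-qT) = 0.9989176861; exp(-rT) = 0.9944344454
Theta = -S*exp(-qT)*phi(d1)*sigma/(2*sqrt(T)) + r*K*exp(-rT)*N(-d2) - q*S*exp(-qT)*N(-d1)
N(-d1) = 0.0778407980; N(-d2) = 0.0931479863; sqrt(T) = 0.2886173938
Term 1 = -101.5500 * 0.9989176861 * 0.1456166050 * 0.3400 / (2 * 0.2886173938) = -8.7005549115
Term 2 = 0.0670 * 89.1700 * 0.9944344454 * 0.0931479863 = 0.5534051534
Term 3 = -0.0130 * 101.5500 * 0.9989176861 * 0.0778407980 = -0.1026503092
Theta = -8.7005549115 + (0.5534051534) + (-0.1026503092) = -8.249800


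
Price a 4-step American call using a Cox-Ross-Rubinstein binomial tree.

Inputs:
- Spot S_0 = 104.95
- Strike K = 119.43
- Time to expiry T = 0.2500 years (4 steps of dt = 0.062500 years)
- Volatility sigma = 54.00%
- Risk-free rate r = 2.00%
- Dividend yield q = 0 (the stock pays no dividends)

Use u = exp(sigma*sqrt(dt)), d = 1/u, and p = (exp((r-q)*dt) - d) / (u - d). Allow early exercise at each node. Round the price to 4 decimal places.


Answer: Price = V(0,0) = 6.9382

Derivation:
dt = T/N = 0.062500
u = exp(sigma*sqrt(dt)) = 1.144537; d = 1/u = 0.873716
p = (exp((r-q)*dt) - d) / (u - d) = 0.470920
Discount per step: exp(-r*dt) = 0.998751
Stock lattice S(k, i) with i counting down-moves:
  k=0: S(0,0) = 104.9500
  k=1: S(1,0) = 120.1191; S(1,1) = 91.6965
  k=2: S(2,0) = 137.4808; S(2,1) = 104.9500; S(2,2) = 80.1167
  k=3: S(3,0) = 157.3518; S(3,1) = 120.1191; S(3,2) = 91.6965; S(3,3) = 69.9992
  k=4: S(4,0) = 180.0949; S(4,1) = 137.4808; S(4,2) = 104.9500; S(4,3) = 80.1167; S(4,4) = 61.1594
Terminal payoffs V(N, i) = max(S_T - K, 0):
  V(4,0) = 60.664920; V(4,1) = 18.050769; V(4,2) = 0.000000; V(4,3) = 0.000000; V(4,4) = 0.000000
Backward induction: V(k, i) = exp(-r*dt) * [p * V(k+1, i) + (1-p) * V(k+1, i+1)]; then take max(V_cont, immediate exercise) for American.
  V(3,0) = exp(-r*dt) * [p*60.664920 + (1-p)*18.050769] = 38.070992; exercise = 37.921797; V(3,0) = max -> 38.070992
  V(3,1) = exp(-r*dt) * [p*18.050769 + (1-p)*0.000000] = 8.489843; exercise = 0.689136; V(3,1) = max -> 8.489843
  V(3,2) = exp(-r*dt) * [p*0.000000 + (1-p)*0.000000] = 0.000000; exercise = 0.000000; V(3,2) = max -> 0.000000
  V(3,3) = exp(-r*dt) * [p*0.000000 + (1-p)*0.000000] = 0.000000; exercise = 0.000000; V(3,3) = max -> 0.000000
  V(2,0) = exp(-r*dt) * [p*38.070992 + (1-p)*8.489843] = 22.392179; exercise = 18.050769; V(2,0) = max -> 22.392179
  V(2,1) = exp(-r*dt) * [p*8.489843 + (1-p)*0.000000] = 3.993039; exercise = 0.000000; V(2,1) = max -> 3.993039
  V(2,2) = exp(-r*dt) * [p*0.000000 + (1-p)*0.000000] = 0.000000; exercise = 0.000000; V(2,2) = max -> 0.000000
  V(1,0) = exp(-r*dt) * [p*22.392179 + (1-p)*3.993039] = 12.641744; exercise = 0.689136; V(1,0) = max -> 12.641744
  V(1,1) = exp(-r*dt) * [p*3.993039 + (1-p)*0.000000] = 1.878052; exercise = 0.000000; V(1,1) = max -> 1.878052
  V(0,0) = exp(-r*dt) * [p*12.641744 + (1-p)*1.878052] = 6.938208; exercise = 0.000000; V(0,0) = max -> 6.938208


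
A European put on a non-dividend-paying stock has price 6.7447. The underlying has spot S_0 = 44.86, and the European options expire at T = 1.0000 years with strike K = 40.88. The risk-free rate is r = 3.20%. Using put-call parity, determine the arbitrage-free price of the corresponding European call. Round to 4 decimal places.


Answer: Call price = 12.0122

Derivation:
Put-call parity: C - P = S_0 * exp(-qT) - K * exp(-rT).
S_0 * exp(-qT) = 44.8600 * 1.00000000 = 44.86000000
K * exp(-rT) = 40.8800 * 0.96850658 = 39.59254908
C = P + S*exp(-qT) - K*exp(-rT)
C = 6.7447 + 44.86000000 - 39.59254908 = 12.0122


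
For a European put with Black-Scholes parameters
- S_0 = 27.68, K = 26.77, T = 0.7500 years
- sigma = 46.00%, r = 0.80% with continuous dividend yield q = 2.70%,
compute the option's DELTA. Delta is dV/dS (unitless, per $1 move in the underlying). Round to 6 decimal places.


Answer: Delta = -0.394262

Derivation:
d1 = 0.2473275003; d2 = -0.1510441855
phi(d1) = 0.3869251640; exp(-qT) = 0.9799536543; exp(-rT) = 0.9940179641
N(-d1) = 0.4023273888
Delta = -exp(-qT) * N(-d1) = -0.9799536543 * 0.4023273888 = -0.394262


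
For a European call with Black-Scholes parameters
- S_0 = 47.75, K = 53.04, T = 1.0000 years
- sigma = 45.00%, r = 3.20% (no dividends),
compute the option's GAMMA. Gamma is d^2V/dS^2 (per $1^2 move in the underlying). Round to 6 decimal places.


d1 = 0.0626282690; d2 = -0.3873717310
phi(d1) = 0.3981606614; exp(-qT) = 1.0000000000; exp(-rT) = 0.9685065821
Gamma = exp(-qT) * phi(d1) / (S * sigma * sqrt(T)) = 1.0000000000 * 0.3981606614 / (47.7500 * 0.4500 * 1.0000000000) = 0.018530

Answer: Gamma = 0.018530


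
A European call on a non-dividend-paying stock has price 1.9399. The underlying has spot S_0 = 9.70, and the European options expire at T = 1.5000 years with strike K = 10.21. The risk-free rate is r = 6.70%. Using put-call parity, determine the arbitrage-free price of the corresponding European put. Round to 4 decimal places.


Put-call parity: C - P = S_0 * exp(-qT) - K * exp(-rT).
S_0 * exp(-qT) = 9.7000 * 1.00000000 = 9.70000000
K * exp(-rT) = 10.2100 * 0.90438511 = 9.23377200
P = C - S*exp(-qT) + K*exp(-rT)
P = 1.9399 - 9.70000000 + 9.23377200 = 1.4737

Answer: Put price = 1.4737


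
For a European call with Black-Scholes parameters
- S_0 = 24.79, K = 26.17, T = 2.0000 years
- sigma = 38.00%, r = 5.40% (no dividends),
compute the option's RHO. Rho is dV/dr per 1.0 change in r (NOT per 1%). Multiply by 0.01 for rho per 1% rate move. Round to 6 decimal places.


Answer: Rho = 20.346862

Derivation:
d1 = 0.3688615630; d2 = -0.1685395907
phi(d1) = 0.3727050363; exp(-qT) = 1.0000000000; exp(-rT) = 0.8976275964
N(d2) = 0.4330794001
Rho = K*T*exp(-rT)*N(d2) = 26.1700 * 2.0000 * 0.8976275964 * 0.4330794001 = 20.346862


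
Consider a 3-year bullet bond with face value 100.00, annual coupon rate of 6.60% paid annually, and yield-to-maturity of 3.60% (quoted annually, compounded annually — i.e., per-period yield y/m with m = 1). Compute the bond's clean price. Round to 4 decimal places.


Answer: Price = 108.3889

Derivation:
Coupon per period c = face * coupon_rate / m = 6.600000
Periods per year m = 1; per-period yield y/m = 0.036000
Number of cashflows N = 3
Cashflows (t years, CF_t, discount factor 1/(1+y/m)^(m*t), PV):
  t = 1.0000: CF_t = 6.600000, DF = 0.965251, PV = 6.370656
  t = 2.0000: CF_t = 6.600000, DF = 0.931709, PV = 6.149282
  t = 3.0000: CF_t = 106.600000, DF = 0.899333, PV = 95.868943
Price P = sum_t PV_t = 108.388881


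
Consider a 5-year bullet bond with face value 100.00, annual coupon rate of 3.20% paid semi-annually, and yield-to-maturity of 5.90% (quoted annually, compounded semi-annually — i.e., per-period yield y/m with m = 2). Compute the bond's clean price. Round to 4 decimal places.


Coupon per period c = face * coupon_rate / m = 1.600000
Periods per year m = 2; per-period yield y/m = 0.029500
Number of cashflows N = 10
Cashflows (t years, CF_t, discount factor 1/(1+y/m)^(m*t), PV):
  t = 0.5000: CF_t = 1.600000, DF = 0.971345, PV = 1.554153
  t = 1.0000: CF_t = 1.600000, DF = 0.943512, PV = 1.509619
  t = 1.5000: CF_t = 1.600000, DF = 0.916476, PV = 1.466361
  t = 2.0000: CF_t = 1.600000, DF = 0.890214, PV = 1.424343
  t = 2.5000: CF_t = 1.600000, DF = 0.864706, PV = 1.383529
  t = 3.0000: CF_t = 1.600000, DF = 0.839928, PV = 1.343884
  t = 3.5000: CF_t = 1.600000, DF = 0.815860, PV = 1.305376
  t = 4.0000: CF_t = 1.600000, DF = 0.792482, PV = 1.267971
  t = 4.5000: CF_t = 1.600000, DF = 0.769773, PV = 1.231637
  t = 5.0000: CF_t = 101.600000, DF = 0.747716, PV = 75.967913
Price P = sum_t PV_t = 88.454786

Answer: Price = 88.4548


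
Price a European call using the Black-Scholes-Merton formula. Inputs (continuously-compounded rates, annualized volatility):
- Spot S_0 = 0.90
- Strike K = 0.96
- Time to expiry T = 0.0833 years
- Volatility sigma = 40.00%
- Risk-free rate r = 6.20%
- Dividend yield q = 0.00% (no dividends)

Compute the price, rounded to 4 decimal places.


d1 = (ln(S/K) + (r - q + 0.5*sigma^2) * T) / (sigma * sqrt(T)) = -0.45657263
d2 = d1 - sigma * sqrt(T) = -0.57201959
exp(-rT) = 0.99484871; exp(-qT) = 1.00000000
C = S_0 * exp(-qT) * N(d1) - K * exp(-rT) * N(d2)
N(d1) = 0.32398913; N(d2) = 0.28365435
C = 0.9000 * 1.00000000 * 0.32398913 - 0.9600 * 0.99484871 * 0.28365435 = 0.0207

Answer: Price = 0.0207


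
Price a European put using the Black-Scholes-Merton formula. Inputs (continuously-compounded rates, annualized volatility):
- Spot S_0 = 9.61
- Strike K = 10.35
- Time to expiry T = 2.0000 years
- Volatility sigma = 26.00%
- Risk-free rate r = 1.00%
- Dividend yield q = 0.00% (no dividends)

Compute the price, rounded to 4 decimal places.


d1 = (ln(S/K) + (r - q + 0.5*sigma^2) * T) / (sigma * sqrt(T)) = 0.03649134
d2 = d1 - sigma * sqrt(T) = -0.33120418
exp(-rT) = 0.98019867; exp(-qT) = 1.00000000
P = K * exp(-rT) * N(-d2) - S_0 * exp(-qT) * N(-d1)
N(-d1) = 0.48544529; N(-d2) = 0.62975487
P = 10.3500 * 0.98019867 * 0.62975487 - 9.6100 * 1.00000000 * 0.48544529 = 1.7238

Answer: Price = 1.7238


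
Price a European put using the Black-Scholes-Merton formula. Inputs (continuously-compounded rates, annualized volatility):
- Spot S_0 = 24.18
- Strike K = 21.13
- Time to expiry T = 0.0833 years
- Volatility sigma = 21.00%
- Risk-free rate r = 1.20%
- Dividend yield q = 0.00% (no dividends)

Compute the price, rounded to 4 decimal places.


d1 = (ln(S/K) + (r - q + 0.5*sigma^2) * T) / (sigma * sqrt(T)) = 2.27139362
d2 = d1 - sigma * sqrt(T) = 2.21078397
exp(-rT) = 0.99900090; exp(-qT) = 1.00000000
P = K * exp(-rT) * N(-d2) - S_0 * exp(-qT) * N(-d1)
N(-d1) = 0.01156158; N(-d2) = 0.01352540
P = 21.1300 * 0.99900090 * 0.01352540 - 24.1800 * 1.00000000 * 0.01156158 = 0.0059

Answer: Price = 0.0059


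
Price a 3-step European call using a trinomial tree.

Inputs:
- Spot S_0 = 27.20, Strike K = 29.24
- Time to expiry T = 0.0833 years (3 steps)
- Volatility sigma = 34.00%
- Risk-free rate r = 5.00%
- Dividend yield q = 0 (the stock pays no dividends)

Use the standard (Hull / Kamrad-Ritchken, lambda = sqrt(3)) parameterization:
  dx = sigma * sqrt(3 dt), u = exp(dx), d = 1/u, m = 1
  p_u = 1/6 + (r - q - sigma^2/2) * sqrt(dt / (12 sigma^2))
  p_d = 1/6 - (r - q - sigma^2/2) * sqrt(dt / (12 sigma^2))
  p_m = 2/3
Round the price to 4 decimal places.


Answer: Price = V(0,0) = 0.4221

Derivation:
dt = T/N = 0.027767; dx = sigma*sqrt(3*dt) = 0.098130
u = exp(dx) = 1.103106; d = 1/u = 0.906531
p_u = 0.165563, p_m = 0.666667, p_d = 0.167770
Discount per step: exp(-r*dt) = 0.998613
Stock lattice S(k, j) with j the centered position index:
  k=0: S(0,+0) = 27.2000
  k=1: S(1,-1) = 24.6576; S(1,+0) = 27.2000; S(1,+1) = 30.0045
  k=2: S(2,-2) = 22.3529; S(2,-1) = 24.6576; S(2,+0) = 27.2000; S(2,+1) = 30.0045; S(2,+2) = 33.0981
  k=3: S(3,-3) = 20.2636; S(3,-2) = 22.3529; S(3,-1) = 24.6576; S(3,+0) = 27.2000; S(3,+1) = 30.0045; S(3,+2) = 33.0981; S(3,+3) = 36.5107
Terminal payoffs V(N, j) = max(S_T - K, 0):
  V(3,-3) = 0.000000; V(3,-2) = 0.000000; V(3,-1) = 0.000000; V(3,+0) = 0.000000; V(3,+1) = 0.764486; V(3,+2) = 3.858131; V(3,+3) = 7.270749
Backward induction: V(k, j) = exp(-r*dt) * [p_u * V(k+1, j+1) + p_m * V(k+1, j) + p_d * V(k+1, j-1)]
  V(2,-2) = exp(-r*dt) * [p_u*0.000000 + p_m*0.000000 + p_d*0.000000] = 0.000000
  V(2,-1) = exp(-r*dt) * [p_u*0.000000 + p_m*0.000000 + p_d*0.000000] = 0.000000
  V(2,+0) = exp(-r*dt) * [p_u*0.764486 + p_m*0.000000 + p_d*0.000000] = 0.126395
  V(2,+1) = exp(-r*dt) * [p_u*3.858131 + p_m*0.764486 + p_d*0.000000] = 1.146828
  V(2,+2) = exp(-r*dt) * [p_u*7.270749 + p_m*3.858131 + p_d*0.764486] = 3.898696
  V(1,-1) = exp(-r*dt) * [p_u*0.126395 + p_m*0.000000 + p_d*0.000000] = 0.020897
  V(1,+0) = exp(-r*dt) * [p_u*1.146828 + p_m*0.126395 + p_d*0.000000] = 0.273755
  V(1,+1) = exp(-r*dt) * [p_u*3.898696 + p_m*1.146828 + p_d*0.126395] = 1.429252
  V(0,+0) = exp(-r*dt) * [p_u*1.429252 + p_m*0.273755 + p_d*0.020897] = 0.422055


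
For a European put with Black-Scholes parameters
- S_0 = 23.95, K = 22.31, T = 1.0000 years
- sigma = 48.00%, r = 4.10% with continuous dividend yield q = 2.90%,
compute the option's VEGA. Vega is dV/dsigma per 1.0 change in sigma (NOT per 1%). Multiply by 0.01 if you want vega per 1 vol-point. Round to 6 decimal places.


d1 = 0.4127777404; d2 = -0.0672222596
phi(d1) = 0.3663627689; exp(-qT) = 0.9714164645; exp(-rT) = 0.9598291299
Vega = S * exp(-qT) * phi(d1) * sqrt(T) = 23.9500 * 0.9714164645 * 0.3663627689 * 1.0000000000 = 8.523585

Answer: Vega = 8.523585


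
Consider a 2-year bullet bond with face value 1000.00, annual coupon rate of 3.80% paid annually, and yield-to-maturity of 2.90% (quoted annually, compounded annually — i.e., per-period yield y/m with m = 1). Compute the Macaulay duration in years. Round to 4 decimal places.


Coupon per period c = face * coupon_rate / m = 38.000000
Periods per year m = 1; per-period yield y/m = 0.029000
Number of cashflows N = 2
Cashflows (t years, CF_t, discount factor 1/(1+y/m)^(m*t), PV):
  t = 1.0000: CF_t = 38.000000, DF = 0.971817, PV = 36.929057
  t = 2.0000: CF_t = 1038.000000, DF = 0.944429, PV = 980.317158
Price P = sum_t PV_t = 1017.246215
Macaulay numerator sum_t t * PV_t:
  t * PV_t at t = 1.0000: 36.929057
  t * PV_t at t = 2.0000: 1960.634316
Macaulay duration D = (sum_t t * PV_t) / P = 1997.563374 / 1017.246215 = 1.963697

Answer: Macaulay duration = 1.9637 years


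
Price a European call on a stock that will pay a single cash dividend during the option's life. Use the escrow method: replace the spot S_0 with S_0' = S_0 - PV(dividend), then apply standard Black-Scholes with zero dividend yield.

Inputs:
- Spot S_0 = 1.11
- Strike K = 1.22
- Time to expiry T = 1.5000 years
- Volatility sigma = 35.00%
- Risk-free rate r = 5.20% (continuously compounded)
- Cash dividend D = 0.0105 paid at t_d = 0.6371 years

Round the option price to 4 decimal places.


PV(D) = D * exp(-r * t_d) = 0.0105 * 0.96741356 = 0.01015784
S_0' = S_0 - PV(D) = 1.1100 - 0.01015784 = 1.09984216
d1 = (ln(S_0'/K) + (r + sigma^2/2)*T) / (sigma*sqrt(T)) = 0.15441308
d2 = d1 - sigma*sqrt(T) = -0.27424763
exp(-rT) = 0.92496443
N(d1) = 0.56135798; N(d2) = 0.39194716
C = S_0' * N(d1) - K * exp(-rT) * N(d2) = 1.09984216 * 0.56135798 - 1.2200 * 0.92496443 * 0.39194716 = 0.1751

Answer: Price = 0.1751
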